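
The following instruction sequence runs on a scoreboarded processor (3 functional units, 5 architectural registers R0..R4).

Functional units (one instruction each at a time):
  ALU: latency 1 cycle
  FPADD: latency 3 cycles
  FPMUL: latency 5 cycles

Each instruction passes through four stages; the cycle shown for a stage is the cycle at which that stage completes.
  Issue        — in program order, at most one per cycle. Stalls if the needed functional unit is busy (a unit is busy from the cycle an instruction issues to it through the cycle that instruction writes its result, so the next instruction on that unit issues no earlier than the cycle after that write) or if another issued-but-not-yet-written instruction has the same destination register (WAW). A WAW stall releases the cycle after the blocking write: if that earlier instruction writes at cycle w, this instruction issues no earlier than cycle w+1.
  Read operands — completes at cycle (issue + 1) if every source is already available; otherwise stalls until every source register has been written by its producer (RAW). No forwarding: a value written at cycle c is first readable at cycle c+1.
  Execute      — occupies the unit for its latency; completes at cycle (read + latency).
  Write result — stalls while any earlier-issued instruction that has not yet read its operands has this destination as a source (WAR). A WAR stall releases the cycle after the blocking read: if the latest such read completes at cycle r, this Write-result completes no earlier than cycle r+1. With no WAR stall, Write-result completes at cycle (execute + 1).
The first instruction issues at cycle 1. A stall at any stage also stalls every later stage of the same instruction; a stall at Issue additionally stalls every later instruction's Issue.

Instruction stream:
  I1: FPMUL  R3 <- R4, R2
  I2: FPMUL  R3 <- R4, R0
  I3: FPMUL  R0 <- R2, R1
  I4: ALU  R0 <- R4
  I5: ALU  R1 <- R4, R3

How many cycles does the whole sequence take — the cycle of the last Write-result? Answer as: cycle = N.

cycle = 32

t=1  issue I1 (FPMUL)
t=2  I1 read-ops
t=7  I1 finished on FPMUL
t=8  I1→R3
t=9  issue I2 (FPMUL)
t=10  I2 read-ops
t=15  I2 finished on FPMUL
t=16  I2→R3
t=17  issue I3 (FPMUL)
t=18  I3 read-ops
t=23  I3 finished on FPMUL
t=24  I3→R0
t=25  issue I4 (ALU)
t=26  I4 read-ops
t=27  I4 finished on ALU
t=28  I4→R0
t=29  issue I5 (ALU)
t=30  I5 read-ops
t=31  I5 finished on ALU
t=32  I5→R1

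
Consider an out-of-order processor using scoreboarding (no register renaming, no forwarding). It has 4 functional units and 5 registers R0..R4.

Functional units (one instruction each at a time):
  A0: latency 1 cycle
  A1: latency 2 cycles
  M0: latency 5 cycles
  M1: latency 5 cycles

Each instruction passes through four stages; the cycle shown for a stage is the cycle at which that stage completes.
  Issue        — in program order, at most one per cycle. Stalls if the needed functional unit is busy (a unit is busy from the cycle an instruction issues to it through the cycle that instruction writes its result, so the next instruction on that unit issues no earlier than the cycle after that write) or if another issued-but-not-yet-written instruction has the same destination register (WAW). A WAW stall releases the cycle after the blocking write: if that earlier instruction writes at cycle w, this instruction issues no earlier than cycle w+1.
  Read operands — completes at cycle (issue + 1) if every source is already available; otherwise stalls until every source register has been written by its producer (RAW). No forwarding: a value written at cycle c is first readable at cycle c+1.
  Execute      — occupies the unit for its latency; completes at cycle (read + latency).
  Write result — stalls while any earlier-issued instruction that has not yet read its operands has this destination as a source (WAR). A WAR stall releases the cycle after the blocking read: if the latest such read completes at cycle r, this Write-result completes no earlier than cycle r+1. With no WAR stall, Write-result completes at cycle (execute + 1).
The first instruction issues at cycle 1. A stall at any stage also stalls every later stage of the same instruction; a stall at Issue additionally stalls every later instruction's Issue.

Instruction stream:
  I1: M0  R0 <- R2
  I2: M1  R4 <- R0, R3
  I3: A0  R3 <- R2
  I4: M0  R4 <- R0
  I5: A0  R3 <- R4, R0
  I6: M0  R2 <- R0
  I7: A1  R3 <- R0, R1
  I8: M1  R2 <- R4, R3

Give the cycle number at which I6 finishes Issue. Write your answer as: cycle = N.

I1: IS=1 RO=2 EX=7 WR=8
I2: IS=2 RO=9 EX=14 WR=15  [RAW R0: wait I1 write@8]
I3: IS=3 RO=4 EX=5 WR=10  [WAR R3: wait I2 read@9]
I4: IS=16 RO=17 EX=22 WR=23  [WAW R4: wait I2 write@15]
I5: IS=17 RO=24 EX=25 WR=26  [RAW R4: wait I4 write@23]
I6: IS=24 RO=25 EX=30 WR=31  [struct: M0 busy until I4 writes@23]
I7: IS=27 RO=28 EX=30 WR=31  [WAW R3: wait I5 write@26]
I8: IS=32 RO=33 EX=38 WR=39  [WAW R2: wait I6 write@31]

cycle = 24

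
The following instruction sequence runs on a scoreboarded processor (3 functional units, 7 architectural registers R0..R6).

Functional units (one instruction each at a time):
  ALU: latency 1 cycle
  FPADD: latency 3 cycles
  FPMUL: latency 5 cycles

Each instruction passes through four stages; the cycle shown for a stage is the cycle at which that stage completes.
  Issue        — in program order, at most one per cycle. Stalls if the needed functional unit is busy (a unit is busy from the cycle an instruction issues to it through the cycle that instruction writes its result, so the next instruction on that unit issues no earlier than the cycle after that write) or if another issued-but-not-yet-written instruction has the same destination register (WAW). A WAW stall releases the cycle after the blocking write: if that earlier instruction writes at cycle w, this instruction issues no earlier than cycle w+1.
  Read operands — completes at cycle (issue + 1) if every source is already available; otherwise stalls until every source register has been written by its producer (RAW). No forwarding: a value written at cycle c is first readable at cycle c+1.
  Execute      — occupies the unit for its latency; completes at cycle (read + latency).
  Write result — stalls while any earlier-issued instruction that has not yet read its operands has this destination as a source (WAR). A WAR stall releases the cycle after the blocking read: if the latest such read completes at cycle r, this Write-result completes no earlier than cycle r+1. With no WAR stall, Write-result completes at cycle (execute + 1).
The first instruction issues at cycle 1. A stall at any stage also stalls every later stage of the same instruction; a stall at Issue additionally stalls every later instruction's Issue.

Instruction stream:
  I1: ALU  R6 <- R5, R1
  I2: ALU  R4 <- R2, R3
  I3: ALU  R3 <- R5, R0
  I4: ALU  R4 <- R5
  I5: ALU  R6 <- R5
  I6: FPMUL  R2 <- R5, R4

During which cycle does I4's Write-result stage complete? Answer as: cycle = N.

cycle = 16

  I1 | 1 | 2 | 3 | 4
  I2 | 5 | 6 | 7 | 8   struct: ALU busy until I1 writes@4
  I3 | 9 | 10 | 11 | 12   struct: ALU busy until I2 writes@8
  I4 | 13 | 14 | 15 | 16   struct: ALU busy until I3 writes@12
  I5 | 17 | 18 | 19 | 20   struct: ALU busy until I4 writes@16
  I6 | 18 | 19 | 24 | 25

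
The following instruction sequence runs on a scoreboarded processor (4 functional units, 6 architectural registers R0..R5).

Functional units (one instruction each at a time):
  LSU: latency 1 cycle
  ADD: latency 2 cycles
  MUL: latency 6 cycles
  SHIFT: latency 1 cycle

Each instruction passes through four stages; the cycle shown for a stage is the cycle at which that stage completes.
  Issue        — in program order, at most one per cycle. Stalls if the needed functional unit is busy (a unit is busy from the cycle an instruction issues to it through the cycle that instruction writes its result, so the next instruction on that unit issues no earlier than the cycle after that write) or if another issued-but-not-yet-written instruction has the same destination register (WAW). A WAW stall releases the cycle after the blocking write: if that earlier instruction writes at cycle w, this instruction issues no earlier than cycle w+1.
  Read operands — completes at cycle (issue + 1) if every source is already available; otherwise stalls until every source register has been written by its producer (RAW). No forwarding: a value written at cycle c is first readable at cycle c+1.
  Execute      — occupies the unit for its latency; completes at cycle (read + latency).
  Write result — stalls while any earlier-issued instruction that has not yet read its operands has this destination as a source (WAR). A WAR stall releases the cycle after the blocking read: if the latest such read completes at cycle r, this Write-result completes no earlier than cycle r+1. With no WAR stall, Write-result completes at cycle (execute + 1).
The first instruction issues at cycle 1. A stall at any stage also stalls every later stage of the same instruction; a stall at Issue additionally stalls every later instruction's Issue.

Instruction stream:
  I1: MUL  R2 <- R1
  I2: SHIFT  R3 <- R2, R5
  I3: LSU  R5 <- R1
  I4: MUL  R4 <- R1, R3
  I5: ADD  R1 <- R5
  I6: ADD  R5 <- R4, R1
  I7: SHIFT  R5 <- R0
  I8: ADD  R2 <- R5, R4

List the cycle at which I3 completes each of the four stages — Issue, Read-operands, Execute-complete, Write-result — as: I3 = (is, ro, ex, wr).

I3 = (3, 4, 5, 11)

I1 -> (1, 2, 8, 9)
I2 -> (2, 10, 11, 12)  // RAW R2: wait I1 write@9
I3 -> (3, 4, 5, 11)  // WAR R5: wait I2 read@10
I4 -> (10, 13, 19, 20)  // struct: MUL busy until I1 writes@9, RAW R3: wait I2 write@12
I5 -> (11, 12, 14, 15)
I6 -> (16, 21, 23, 24)  // struct: ADD busy until I5 writes@15, RAW R4: wait I4 write@20
I7 -> (25, 26, 27, 28)  // WAW R5: wait I6 write@24
I8 -> (26, 29, 31, 32)  // RAW R5: wait I7 write@28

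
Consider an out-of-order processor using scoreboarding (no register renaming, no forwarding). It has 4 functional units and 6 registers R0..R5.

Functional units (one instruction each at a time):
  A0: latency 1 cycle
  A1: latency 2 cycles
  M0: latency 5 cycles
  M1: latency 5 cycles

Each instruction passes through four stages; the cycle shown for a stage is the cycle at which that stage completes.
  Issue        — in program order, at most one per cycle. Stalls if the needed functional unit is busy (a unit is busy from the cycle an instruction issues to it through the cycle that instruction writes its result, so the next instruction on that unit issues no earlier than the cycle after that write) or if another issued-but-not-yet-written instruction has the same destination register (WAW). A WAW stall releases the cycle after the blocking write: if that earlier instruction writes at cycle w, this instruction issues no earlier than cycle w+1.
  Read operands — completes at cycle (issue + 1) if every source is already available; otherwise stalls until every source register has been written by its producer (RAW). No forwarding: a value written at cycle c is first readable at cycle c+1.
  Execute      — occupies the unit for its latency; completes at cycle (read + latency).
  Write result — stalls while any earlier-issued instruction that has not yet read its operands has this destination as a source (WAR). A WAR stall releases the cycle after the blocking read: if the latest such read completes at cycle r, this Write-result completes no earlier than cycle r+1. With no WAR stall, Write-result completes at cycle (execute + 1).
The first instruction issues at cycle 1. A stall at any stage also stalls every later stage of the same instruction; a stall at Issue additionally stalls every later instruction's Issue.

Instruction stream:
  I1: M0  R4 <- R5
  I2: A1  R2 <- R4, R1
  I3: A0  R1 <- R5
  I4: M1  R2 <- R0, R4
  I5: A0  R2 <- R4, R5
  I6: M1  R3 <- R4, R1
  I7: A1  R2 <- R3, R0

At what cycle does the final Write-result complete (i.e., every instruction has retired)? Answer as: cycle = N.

I1 -> (1, 2, 7, 8)
I2 -> (2, 9, 11, 12)  // RAW R4: wait I1 write@8
I3 -> (3, 4, 5, 10)  // WAR R1: wait I2 read@9
I4 -> (13, 14, 19, 20)  // WAW R2: wait I2 write@12
I5 -> (21, 22, 23, 24)  // WAW R2: wait I4 write@20
I6 -> (22, 23, 28, 29)
I7 -> (25, 30, 32, 33)  // WAW R2: wait I5 write@24, RAW R3: wait I6 write@29

cycle = 33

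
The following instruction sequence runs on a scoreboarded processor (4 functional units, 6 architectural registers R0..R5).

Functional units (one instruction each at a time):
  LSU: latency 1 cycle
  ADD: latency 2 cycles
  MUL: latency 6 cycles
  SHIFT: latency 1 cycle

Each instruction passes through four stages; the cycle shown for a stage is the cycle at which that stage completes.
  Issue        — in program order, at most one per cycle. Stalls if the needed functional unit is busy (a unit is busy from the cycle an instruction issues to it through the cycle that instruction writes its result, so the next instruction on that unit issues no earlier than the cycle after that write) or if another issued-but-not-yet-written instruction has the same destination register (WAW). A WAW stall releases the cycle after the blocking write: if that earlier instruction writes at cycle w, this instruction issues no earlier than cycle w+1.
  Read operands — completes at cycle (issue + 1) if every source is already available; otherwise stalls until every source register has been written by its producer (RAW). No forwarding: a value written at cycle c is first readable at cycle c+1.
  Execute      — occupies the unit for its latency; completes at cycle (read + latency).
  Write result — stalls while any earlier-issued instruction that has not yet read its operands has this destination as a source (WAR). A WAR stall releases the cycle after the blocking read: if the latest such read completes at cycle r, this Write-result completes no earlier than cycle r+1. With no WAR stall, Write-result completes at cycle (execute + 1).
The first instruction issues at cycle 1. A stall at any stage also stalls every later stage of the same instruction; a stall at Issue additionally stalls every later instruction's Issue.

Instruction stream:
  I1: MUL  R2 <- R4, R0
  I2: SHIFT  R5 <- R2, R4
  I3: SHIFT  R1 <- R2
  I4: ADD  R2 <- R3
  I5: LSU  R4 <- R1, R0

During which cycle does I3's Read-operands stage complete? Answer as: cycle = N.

cycle = 14

  I1 | 1 | 2 | 8 | 9
  I2 | 2 | 10 | 11 | 12   RAW R2: wait I1 write@9
  I3 | 13 | 14 | 15 | 16   struct: SHIFT busy until I2 writes@12
  I4 | 14 | 15 | 17 | 18
  I5 | 15 | 17 | 18 | 19   RAW R1: wait I3 write@16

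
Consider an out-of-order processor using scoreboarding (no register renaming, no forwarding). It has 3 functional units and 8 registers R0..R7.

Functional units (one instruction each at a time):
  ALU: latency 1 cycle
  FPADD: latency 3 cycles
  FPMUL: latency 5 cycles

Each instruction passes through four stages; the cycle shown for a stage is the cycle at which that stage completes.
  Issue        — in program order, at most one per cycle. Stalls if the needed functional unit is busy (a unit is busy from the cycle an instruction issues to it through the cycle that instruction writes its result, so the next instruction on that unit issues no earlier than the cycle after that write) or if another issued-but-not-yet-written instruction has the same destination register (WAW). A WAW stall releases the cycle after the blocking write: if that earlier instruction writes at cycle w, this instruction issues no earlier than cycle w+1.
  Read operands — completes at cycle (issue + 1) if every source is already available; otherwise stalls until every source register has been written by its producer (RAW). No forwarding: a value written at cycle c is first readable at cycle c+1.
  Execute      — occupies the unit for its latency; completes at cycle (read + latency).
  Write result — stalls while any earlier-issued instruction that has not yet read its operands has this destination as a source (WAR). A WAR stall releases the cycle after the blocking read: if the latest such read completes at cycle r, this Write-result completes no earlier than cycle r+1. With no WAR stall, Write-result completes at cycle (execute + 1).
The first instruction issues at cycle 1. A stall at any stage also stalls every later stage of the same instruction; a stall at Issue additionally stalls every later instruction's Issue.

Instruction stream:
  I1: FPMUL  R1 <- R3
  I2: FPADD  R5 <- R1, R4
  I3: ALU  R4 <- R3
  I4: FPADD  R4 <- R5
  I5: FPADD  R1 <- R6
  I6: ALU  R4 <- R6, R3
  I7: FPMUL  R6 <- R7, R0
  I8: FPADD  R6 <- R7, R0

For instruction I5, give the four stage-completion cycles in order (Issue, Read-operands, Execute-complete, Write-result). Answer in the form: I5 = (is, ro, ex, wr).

I1  is:1  ro:2  ex:7  wr:8
I2  is:2  ro:9  ex:12  wr:13  — RAW R1: wait I1 write@8
I3  is:3  ro:4  ex:5  wr:10  — WAR R4: wait I2 read@9
I4  is:14  ro:15  ex:18  wr:19  — struct: FPADD busy until I2 writes@13
I5  is:20  ro:21  ex:24  wr:25  — struct: FPADD busy until I4 writes@19
I6  is:21  ro:22  ex:23  wr:24
I7  is:22  ro:23  ex:28  wr:29
I8  is:30  ro:31  ex:34  wr:35  — WAW R6: wait I7 write@29

I5 = (20, 21, 24, 25)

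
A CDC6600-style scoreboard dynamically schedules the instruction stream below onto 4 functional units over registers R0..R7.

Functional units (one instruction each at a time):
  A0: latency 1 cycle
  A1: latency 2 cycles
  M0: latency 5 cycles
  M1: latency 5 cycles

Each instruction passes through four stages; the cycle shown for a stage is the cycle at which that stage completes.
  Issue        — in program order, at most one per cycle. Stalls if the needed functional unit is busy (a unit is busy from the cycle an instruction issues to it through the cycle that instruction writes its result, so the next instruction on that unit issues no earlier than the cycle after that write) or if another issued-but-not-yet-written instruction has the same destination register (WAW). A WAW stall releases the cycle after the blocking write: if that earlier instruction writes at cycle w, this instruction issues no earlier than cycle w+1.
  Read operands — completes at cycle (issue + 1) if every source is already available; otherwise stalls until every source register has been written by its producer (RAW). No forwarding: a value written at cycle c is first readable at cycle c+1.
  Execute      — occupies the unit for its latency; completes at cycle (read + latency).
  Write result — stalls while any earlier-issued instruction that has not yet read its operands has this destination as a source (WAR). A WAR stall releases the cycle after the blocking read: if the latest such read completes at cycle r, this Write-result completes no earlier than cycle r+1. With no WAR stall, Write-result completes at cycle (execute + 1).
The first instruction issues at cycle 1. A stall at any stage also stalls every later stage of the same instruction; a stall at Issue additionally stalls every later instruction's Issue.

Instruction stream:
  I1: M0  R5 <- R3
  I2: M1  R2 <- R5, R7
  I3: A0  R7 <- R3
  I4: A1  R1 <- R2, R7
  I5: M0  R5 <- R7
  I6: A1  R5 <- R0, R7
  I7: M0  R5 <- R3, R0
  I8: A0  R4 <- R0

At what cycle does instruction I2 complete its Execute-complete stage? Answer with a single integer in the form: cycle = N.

cycle = 14

[I1] 1/2/7/8
[I2] 2/9/14/15  (RAW R5: wait I1 write@8)
[I3] 3/4/5/10  (WAR R7: wait I2 read@9)
[I4] 4/16/18/19  (RAW R2: wait I2 write@15)
[I5] 9/11/16/17  (struct: M0 busy until I1 writes@8; RAW R7: wait I3 write@10)
[I6] 20/21/23/24  (struct: A1 busy until I4 writes@19)
[I7] 25/26/31/32  (WAW R5: wait I6 write@24)
[I8] 26/27/28/29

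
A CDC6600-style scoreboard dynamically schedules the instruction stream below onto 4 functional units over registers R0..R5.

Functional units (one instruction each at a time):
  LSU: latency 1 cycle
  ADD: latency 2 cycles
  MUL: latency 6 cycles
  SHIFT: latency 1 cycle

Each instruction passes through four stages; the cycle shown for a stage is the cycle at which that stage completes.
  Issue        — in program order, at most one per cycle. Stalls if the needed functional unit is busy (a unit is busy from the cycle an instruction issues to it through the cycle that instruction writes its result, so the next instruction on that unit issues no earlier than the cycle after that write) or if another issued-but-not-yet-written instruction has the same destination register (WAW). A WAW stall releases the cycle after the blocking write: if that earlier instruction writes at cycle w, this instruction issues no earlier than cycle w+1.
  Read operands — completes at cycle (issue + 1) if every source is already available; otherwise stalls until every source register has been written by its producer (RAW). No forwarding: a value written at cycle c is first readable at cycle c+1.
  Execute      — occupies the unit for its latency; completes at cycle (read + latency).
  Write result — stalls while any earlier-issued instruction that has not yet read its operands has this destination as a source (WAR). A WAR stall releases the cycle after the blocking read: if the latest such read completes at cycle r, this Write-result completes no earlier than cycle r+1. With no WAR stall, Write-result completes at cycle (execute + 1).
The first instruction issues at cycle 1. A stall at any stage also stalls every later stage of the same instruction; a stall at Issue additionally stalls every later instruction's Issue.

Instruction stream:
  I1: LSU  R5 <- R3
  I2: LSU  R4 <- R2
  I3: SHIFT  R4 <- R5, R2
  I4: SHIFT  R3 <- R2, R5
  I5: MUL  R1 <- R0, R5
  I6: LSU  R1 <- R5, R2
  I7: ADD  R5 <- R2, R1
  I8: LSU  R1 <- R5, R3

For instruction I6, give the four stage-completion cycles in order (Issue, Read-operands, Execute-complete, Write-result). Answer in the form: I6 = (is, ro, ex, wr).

I6 = (23, 24, 25, 26)

cycle 1: I1 issues→LSU
cycle 2: I1 reads
cycle 3: I1 exec-done
cycle 4: I1 writes R5
cycle 5: I2 issues→LSU
cycle 6: I2 reads
cycle 7: I2 exec-done
cycle 8: I2 writes R4
cycle 9: I3 issues→SHIFT
cycle 10: I3 reads
cycle 11: I3 exec-done
cycle 12: I3 writes R4
cycle 13: I4 issues→SHIFT
cycle 14: I4 reads | I5 issues→MUL
cycle 15: I4 exec-done | I5 reads
cycle 16: I4 writes R3
cycle 21: I5 exec-done
cycle 22: I5 writes R1
cycle 23: I6 issues→LSU
cycle 24: I6 reads | I7 issues→ADD
cycle 25: I6 exec-done
cycle 26: I6 writes R1
cycle 27: I7 reads | I8 issues→LSU
cycle 29: I7 exec-done
cycle 30: I7 writes R5
cycle 31: I8 reads
cycle 32: I8 exec-done
cycle 33: I8 writes R1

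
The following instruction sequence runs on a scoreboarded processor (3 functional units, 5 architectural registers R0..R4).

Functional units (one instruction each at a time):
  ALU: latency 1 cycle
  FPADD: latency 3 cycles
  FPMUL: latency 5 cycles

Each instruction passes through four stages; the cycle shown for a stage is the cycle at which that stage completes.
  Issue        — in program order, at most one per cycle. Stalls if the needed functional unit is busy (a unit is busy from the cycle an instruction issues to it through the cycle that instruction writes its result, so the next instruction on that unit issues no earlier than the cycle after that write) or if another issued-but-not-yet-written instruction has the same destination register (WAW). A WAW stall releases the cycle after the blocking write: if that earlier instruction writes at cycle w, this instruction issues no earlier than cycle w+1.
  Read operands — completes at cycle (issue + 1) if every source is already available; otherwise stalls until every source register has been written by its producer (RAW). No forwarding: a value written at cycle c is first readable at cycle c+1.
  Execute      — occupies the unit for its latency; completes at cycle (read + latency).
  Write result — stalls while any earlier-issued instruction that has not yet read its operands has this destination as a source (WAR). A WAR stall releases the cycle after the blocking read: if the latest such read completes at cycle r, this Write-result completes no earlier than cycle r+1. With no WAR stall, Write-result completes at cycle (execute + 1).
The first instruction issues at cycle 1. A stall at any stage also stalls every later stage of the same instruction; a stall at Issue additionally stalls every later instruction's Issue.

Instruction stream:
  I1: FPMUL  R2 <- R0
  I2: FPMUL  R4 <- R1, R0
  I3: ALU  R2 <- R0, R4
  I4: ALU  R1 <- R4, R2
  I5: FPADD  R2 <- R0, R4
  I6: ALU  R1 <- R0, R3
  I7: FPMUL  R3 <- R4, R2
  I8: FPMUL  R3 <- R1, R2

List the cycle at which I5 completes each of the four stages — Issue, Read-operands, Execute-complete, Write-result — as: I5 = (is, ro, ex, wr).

I5 = (21, 22, 25, 26)

I1: IS=1 RO=2 EX=7 WR=8
I2: IS=9 RO=10 EX=15 WR=16  [struct: FPMUL busy until I1 writes@8]
I3: IS=10 RO=17 EX=18 WR=19  [RAW R4: wait I2 write@16]
I4: IS=20 RO=21 EX=22 WR=23  [struct: ALU busy until I3 writes@19]
I5: IS=21 RO=22 EX=25 WR=26
I6: IS=24 RO=25 EX=26 WR=27  [struct: ALU busy until I4 writes@23]
I7: IS=25 RO=27 EX=32 WR=33  [RAW R2: wait I5 write@26]
I8: IS=34 RO=35 EX=40 WR=41  [struct: FPMUL busy until I7 writes@33]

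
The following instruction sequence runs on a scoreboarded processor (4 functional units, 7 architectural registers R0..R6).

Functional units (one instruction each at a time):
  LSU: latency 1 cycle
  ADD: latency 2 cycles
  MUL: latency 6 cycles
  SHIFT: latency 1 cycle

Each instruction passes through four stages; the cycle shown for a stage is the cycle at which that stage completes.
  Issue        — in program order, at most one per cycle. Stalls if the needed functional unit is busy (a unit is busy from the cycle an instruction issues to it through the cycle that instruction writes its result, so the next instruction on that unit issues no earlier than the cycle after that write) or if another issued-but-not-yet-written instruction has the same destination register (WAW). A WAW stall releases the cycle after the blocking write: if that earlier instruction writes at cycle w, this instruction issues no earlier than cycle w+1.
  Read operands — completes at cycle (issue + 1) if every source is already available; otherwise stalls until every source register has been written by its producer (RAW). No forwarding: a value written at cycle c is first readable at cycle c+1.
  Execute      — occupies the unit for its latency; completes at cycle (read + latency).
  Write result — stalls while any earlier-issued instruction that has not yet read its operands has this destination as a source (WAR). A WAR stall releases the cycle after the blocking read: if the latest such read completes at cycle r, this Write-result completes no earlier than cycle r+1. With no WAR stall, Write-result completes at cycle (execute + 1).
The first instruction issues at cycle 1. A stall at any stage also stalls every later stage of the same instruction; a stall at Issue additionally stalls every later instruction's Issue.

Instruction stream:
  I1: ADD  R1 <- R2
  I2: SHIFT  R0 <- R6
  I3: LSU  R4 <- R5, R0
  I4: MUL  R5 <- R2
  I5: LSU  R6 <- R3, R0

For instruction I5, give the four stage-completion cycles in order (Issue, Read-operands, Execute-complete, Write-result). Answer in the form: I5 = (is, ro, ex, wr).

I1: IS=1 RO=2 EX=4 WR=5
I2: IS=2 RO=3 EX=4 WR=5
I3: IS=3 RO=6 EX=7 WR=8  [RAW R0: wait I2 write@5]
I4: IS=4 RO=5 EX=11 WR=12
I5: IS=9 RO=10 EX=11 WR=12  [struct: LSU busy until I3 writes@8]

I5 = (9, 10, 11, 12)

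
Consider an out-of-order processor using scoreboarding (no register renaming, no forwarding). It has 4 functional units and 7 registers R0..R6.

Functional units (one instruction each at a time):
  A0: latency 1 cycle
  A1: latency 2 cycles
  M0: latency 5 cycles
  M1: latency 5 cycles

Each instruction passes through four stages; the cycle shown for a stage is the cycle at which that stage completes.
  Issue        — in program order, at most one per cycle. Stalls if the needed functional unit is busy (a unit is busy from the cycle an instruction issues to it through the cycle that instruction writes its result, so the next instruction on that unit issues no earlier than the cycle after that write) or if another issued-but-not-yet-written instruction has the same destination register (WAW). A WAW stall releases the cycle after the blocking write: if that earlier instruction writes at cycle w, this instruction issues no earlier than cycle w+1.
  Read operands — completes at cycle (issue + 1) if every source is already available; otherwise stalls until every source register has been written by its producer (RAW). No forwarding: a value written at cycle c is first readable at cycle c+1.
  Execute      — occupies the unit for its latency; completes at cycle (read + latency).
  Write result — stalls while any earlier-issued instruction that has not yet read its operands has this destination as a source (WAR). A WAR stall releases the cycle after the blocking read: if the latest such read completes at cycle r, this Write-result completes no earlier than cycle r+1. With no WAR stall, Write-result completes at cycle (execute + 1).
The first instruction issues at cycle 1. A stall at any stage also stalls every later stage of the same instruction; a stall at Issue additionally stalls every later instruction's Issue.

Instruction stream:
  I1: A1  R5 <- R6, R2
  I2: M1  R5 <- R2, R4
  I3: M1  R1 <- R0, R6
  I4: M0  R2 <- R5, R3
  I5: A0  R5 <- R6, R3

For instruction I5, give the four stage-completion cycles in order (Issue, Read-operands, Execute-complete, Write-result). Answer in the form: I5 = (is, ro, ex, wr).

[1] I1 dispatched to A1
[2] I1 operands ready
[4] I1 complete
[5] R5←I1
[6] I2 dispatched to M1
[7] I2 operands ready
[12] I2 complete
[13] R5←I2
[14] I3 dispatched to M1
[15] I3 operands ready · I4 dispatched to M0
[16] I4 operands ready · I5 dispatched to A0
[17] I5 operands ready
[18] I5 complete
[19] R5←I5
[20] I3 complete
[21] R1←I3 · I4 complete
[22] R2←I4

I5 = (16, 17, 18, 19)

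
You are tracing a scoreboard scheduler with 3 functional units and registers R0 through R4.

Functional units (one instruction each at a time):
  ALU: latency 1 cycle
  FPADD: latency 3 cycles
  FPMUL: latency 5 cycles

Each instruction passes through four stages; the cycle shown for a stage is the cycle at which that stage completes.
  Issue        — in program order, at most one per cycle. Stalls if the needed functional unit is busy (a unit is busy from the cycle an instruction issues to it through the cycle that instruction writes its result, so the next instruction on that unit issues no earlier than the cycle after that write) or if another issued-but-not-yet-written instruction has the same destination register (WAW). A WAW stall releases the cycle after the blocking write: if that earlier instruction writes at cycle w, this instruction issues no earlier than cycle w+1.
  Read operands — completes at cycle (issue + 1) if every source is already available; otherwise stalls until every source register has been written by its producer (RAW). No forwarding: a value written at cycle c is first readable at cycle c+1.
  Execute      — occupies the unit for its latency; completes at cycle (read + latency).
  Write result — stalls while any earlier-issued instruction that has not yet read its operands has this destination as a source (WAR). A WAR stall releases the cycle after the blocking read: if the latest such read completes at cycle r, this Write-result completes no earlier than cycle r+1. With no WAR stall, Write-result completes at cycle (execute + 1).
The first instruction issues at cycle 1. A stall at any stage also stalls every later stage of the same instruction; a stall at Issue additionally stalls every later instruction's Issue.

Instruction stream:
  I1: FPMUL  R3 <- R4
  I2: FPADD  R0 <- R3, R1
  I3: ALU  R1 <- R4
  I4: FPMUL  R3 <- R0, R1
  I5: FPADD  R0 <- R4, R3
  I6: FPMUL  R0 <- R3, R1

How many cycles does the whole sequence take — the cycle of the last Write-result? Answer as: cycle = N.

cycle = 33

I1: IS=1 RO=2 EX=7 WR=8
I2: IS=2 RO=9 EX=12 WR=13  [RAW R3: wait I1 write@8]
I3: IS=3 RO=4 EX=5 WR=10  [WAR R1: wait I2 read@9]
I4: IS=9 RO=14 EX=19 WR=20  [struct: FPMUL busy until I1 writes@8; RAW R0: wait I2 write@13]
I5: IS=14 RO=21 EX=24 WR=25  [struct: FPADD busy until I2 writes@13; RAW R3: wait I4 write@20]
I6: IS=26 RO=27 EX=32 WR=33  [WAW R0: wait I5 write@25]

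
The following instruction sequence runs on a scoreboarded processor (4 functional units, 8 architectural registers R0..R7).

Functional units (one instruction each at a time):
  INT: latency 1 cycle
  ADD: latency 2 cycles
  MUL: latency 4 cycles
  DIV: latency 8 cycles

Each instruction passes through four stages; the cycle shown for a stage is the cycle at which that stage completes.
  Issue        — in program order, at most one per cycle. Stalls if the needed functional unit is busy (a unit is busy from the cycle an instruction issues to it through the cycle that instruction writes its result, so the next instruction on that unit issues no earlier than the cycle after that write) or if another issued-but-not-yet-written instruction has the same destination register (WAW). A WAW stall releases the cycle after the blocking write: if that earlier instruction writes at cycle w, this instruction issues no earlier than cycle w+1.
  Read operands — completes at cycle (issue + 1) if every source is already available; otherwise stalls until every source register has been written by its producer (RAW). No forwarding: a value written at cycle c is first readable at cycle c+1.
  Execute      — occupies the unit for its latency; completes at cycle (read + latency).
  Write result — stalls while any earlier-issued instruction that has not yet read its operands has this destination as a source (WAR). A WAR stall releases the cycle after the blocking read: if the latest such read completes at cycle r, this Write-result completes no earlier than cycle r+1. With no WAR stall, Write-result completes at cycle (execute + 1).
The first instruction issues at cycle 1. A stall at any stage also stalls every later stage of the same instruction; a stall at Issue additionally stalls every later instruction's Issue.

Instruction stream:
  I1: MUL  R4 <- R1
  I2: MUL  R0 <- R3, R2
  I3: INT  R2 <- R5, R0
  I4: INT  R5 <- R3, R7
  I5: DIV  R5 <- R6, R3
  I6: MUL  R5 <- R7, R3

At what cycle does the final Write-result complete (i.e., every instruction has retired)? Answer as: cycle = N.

cycle = 39

[I1] 1/2/6/7
[I2] 8/9/13/14  (struct: MUL busy until I1 writes@7)
[I3] 9/15/16/17  (RAW R0: wait I2 write@14)
[I4] 18/19/20/21  (struct: INT busy until I3 writes@17)
[I5] 22/23/31/32  (WAW R5: wait I4 write@21)
[I6] 33/34/38/39  (WAW R5: wait I5 write@32)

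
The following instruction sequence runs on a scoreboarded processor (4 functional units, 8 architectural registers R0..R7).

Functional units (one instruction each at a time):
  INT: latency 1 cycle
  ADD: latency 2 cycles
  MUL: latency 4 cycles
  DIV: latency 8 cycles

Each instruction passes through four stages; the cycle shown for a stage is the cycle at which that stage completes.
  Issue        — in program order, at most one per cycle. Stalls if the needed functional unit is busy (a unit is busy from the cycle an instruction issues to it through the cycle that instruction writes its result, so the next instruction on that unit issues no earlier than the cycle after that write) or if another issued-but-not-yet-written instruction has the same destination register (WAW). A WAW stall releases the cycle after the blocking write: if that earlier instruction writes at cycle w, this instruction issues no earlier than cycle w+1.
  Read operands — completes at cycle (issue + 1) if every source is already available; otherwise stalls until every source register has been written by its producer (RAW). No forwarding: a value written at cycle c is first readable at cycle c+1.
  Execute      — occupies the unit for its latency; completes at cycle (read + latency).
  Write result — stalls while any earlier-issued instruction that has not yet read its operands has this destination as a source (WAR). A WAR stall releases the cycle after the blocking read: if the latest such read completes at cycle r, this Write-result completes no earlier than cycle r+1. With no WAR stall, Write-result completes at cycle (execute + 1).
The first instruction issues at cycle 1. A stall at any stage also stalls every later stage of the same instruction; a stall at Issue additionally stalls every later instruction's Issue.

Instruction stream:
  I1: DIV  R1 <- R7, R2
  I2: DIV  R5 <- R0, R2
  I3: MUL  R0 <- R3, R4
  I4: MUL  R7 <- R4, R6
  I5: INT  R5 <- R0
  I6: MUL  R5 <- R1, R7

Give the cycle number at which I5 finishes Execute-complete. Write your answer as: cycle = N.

cycle = 25

t=1  I1→DIV
t=2  I1 RO
t=10  I1 EX
t=11  I1 WR R1
t=12  I2→DIV
t=13  I2 RO, I3→MUL
t=14  I3 RO
t=18  I3 EX
t=19  I3 WR R0
t=20  I4→MUL
t=21  I2 EX, I4 RO
t=22  I2 WR R5
t=23  I5→INT
t=24  I5 RO
t=25  I4 EX, I5 EX
t=26  I4 WR R7, I5 WR R5
t=27  I6→MUL
t=28  I6 RO
t=32  I6 EX
t=33  I6 WR R5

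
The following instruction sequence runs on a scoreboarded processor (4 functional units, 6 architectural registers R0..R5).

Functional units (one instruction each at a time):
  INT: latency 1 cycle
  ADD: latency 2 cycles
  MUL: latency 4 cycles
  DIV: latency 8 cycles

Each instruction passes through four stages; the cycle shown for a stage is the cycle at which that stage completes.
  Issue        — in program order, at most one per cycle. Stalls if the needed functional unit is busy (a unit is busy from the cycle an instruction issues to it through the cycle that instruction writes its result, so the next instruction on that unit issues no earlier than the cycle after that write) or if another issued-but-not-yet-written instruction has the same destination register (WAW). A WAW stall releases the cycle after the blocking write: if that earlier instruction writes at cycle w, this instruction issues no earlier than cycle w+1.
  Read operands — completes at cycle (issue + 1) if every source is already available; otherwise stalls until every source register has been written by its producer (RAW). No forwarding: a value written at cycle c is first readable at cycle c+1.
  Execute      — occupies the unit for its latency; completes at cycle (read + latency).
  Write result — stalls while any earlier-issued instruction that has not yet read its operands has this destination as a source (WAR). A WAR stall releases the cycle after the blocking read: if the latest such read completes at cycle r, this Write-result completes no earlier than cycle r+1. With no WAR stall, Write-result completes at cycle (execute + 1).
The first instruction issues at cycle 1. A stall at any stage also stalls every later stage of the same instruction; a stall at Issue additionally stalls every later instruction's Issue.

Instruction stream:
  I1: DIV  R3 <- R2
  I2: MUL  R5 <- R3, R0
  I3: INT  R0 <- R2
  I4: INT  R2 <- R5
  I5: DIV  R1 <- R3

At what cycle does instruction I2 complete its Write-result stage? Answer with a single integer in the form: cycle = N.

cycle = 17

[1] issue I1 (DIV)
[2] I1 read-ops | issue I2 (MUL)
[3] issue I3 (INT)
[4] I3 read-ops
[5] I3 finished on INT
[10] I1 finished on DIV
[11] I1→R3
[12] I2 read-ops
[13] I3→R0
[14] issue I4 (INT)
[15] issue I5 (DIV)
[16] I2 finished on MUL | I5 read-ops
[17] I2→R5
[18] I4 read-ops
[19] I4 finished on INT
[20] I4→R2
[24] I5 finished on DIV
[25] I5→R1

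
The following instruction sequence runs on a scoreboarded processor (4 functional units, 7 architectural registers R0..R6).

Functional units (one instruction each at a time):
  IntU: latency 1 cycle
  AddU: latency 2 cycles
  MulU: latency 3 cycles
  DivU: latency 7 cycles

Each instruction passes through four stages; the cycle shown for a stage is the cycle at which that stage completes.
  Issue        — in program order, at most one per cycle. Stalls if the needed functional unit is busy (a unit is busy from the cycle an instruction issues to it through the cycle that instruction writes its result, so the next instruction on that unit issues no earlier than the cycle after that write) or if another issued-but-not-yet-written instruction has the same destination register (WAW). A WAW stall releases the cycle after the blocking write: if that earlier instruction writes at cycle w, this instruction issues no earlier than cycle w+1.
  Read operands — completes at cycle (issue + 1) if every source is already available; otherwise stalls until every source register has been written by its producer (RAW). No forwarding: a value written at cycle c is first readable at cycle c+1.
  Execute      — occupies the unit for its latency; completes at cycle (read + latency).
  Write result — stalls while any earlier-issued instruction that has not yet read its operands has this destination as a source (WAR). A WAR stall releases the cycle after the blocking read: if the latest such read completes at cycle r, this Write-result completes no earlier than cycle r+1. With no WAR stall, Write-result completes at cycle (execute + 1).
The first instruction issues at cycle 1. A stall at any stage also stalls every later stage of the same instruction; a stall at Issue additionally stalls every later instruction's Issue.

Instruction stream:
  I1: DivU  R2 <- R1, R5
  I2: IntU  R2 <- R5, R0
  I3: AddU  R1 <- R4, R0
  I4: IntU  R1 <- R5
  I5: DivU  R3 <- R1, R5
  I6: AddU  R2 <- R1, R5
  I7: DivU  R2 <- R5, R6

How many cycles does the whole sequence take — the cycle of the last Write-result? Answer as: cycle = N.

c1: I1→DivU
c2: I1 RO
c9: I1 EX
c10: I1 WR R2
c11: I2→IntU
c12: I2 RO · I3→AddU
c13: I2 EX · I3 RO
c14: I2 WR R2
c15: I3 EX
c16: I3 WR R1
c17: I4→IntU
c18: I4 RO · I5→DivU
c19: I4 EX · I6→AddU
c20: I4 WR R1
c21: I5 RO · I6 RO
c23: I6 EX
c24: I6 WR R2
c28: I5 EX
c29: I5 WR R3
c30: I7→DivU
c31: I7 RO
c38: I7 EX
c39: I7 WR R2

cycle = 39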